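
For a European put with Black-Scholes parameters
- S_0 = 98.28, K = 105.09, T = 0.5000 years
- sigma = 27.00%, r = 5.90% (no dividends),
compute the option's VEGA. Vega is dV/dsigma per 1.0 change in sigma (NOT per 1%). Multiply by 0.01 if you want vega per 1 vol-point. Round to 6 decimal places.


d1 = -0.1009412122; d2 = -0.2918600431
phi(d1) = 0.3969150118; exp(-qT) = 1.0000000000; exp(-rT) = 0.9709308776
Vega = S * exp(-qT) * phi(d1) * sqrt(T) = 98.2800 * 1.0000000000 * 0.3969150118 * 0.7071067812 = 27.583392

Answer: Vega = 27.583392


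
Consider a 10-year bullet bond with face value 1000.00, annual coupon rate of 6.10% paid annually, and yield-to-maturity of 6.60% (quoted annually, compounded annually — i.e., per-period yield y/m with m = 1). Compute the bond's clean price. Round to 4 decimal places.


Coupon per period c = face * coupon_rate / m = 61.000000
Periods per year m = 1; per-period yield y/m = 0.066000
Number of cashflows N = 10
Cashflows (t years, CF_t, discount factor 1/(1+y/m)^(m*t), PV):
  t = 1.0000: CF_t = 61.000000, DF = 0.938086, PV = 57.223265
  t = 2.0000: CF_t = 61.000000, DF = 0.880006, PV = 53.680361
  t = 3.0000: CF_t = 61.000000, DF = 0.825521, PV = 50.356811
  t = 4.0000: CF_t = 61.000000, DF = 0.774410, PV = 47.239035
  t = 5.0000: CF_t = 61.000000, DF = 0.726464, PV = 44.314292
  t = 6.0000: CF_t = 61.000000, DF = 0.681486, PV = 41.570630
  t = 7.0000: CF_t = 61.000000, DF = 0.639292, PV = 38.996839
  t = 8.0000: CF_t = 61.000000, DF = 0.599711, PV = 36.582400
  t = 9.0000: CF_t = 61.000000, DF = 0.562581, PV = 34.317449
  t = 10.0000: CF_t = 1061.000000, DF = 0.527750, PV = 559.942378
Price P = sum_t PV_t = 964.223458

Answer: Price = 964.2235


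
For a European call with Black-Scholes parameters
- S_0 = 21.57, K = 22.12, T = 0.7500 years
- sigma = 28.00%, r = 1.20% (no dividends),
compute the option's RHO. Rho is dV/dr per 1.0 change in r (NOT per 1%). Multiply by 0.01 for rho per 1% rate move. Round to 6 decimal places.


d1 = 0.0545236552; d2 = -0.1879634578
phi(d1) = 0.3983497273; exp(-qT) = 1.0000000000; exp(-rT) = 0.9910403788
N(d2) = 0.4254526485
Rho = K*T*exp(-rT)*N(d2) = 22.1200 * 0.7500 * 0.9910403788 * 0.4254526485 = 6.995020

Answer: Rho = 6.995020


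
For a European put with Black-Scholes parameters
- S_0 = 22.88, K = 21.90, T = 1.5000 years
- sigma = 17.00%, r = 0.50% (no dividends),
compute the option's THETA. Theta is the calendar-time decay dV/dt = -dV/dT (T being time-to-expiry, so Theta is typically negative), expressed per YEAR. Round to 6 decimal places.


Answer: Theta = -0.547576

Derivation:
d1 = 0.3503804386; d2 = 0.1421738105
phi(d1) = 0.3751903585; exp(-qT) = 1.0000000000; exp(-rT) = 0.9925280548
Theta = -S*exp(-qT)*phi(d1)*sigma/(2*sqrt(T)) + r*K*exp(-rT)*N(-d2) - q*S*exp(-qT)*N(-d1)
N(-d1) = 0.3630266024; N(-d2) = 0.4434713589; sqrt(T) = 1.2247448714
Term 1 = -22.8800 * 1.0000000000 * 0.3751903585 * 0.1700 / (2 * 1.2247448714) = -0.5957732310
Term 2 = 0.0050 * 21.9000 * 0.9925280548 * 0.4434713589 = 0.0481972753
Term 3 = 0 (no dividend yield, q = 0)
Theta = -0.5957732310 + (0.0481972753) + (0.0000000000) = -0.547576


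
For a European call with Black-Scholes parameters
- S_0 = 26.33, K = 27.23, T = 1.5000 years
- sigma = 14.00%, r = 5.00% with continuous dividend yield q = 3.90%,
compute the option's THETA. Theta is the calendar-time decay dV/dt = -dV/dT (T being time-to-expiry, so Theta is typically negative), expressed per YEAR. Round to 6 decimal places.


d1 = -0.0140573486; d2 = -0.1855216306
phi(d1) = 0.3989028650; exp(-qT) = 0.9431782404; exp(-rT) = 0.9277434863
Theta = -S*exp(-qT)*phi(d1)*sigma/(2*sqrt(T)) - r*K*exp(-rT)*N(d2) + q*S*exp(-qT)*N(d1)
N(d1) = 0.4943921140; N(d2) = 0.4264099580; sqrt(T) = 1.2247448714
Term 1 = -26.3300 * 0.9431782404 * 0.3989028650 * 0.1400 / (2 * 1.2247448714) = -0.5661926117
Term 2 = -0.0500 * 27.2300 * 0.9277434863 * 0.4264099580 = -0.5386081216
Term 3 = 0.0390 * 26.3300 * 0.9431782404 * 0.4943921140 = 0.4788293620
Theta = -0.5661926117 + (-0.5386081216) + (0.4788293620) = -0.625971

Answer: Theta = -0.625971


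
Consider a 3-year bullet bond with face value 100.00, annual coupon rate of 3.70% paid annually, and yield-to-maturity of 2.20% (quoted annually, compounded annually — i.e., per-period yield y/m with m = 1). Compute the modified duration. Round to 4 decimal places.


Answer: Modified duration = 2.8343

Derivation:
Coupon per period c = face * coupon_rate / m = 3.700000
Periods per year m = 1; per-period yield y/m = 0.022000
Number of cashflows N = 3
Cashflows (t years, CF_t, discount factor 1/(1+y/m)^(m*t), PV):
  t = 1.0000: CF_t = 3.700000, DF = 0.978474, PV = 3.620352
  t = 2.0000: CF_t = 3.700000, DF = 0.957411, PV = 3.542419
  t = 3.0000: CF_t = 103.700000, DF = 0.936801, PV = 97.146256
Price P = sum_t PV_t = 104.309028
First compute Macaulay numerator sum_t t * PV_t:
  t * PV_t at t = 1.0000: 3.620352
  t * PV_t at t = 2.0000: 7.084838
  t * PV_t at t = 3.0000: 291.438769
Macaulay duration D = 302.143959 / 104.309028 = 2.896623
Modified duration = D / (1 + y/m) = 2.896623 / (1 + 0.022000) = 2.834269


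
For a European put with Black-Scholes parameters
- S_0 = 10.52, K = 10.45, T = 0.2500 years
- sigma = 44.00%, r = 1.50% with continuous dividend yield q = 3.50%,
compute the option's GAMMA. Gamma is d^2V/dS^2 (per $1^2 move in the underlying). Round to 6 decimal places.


Answer: Gamma = 0.169694

Derivation:
d1 = 0.1176192223; d2 = -0.1023807777
phi(d1) = 0.3961922626; exp(-qT) = 0.9912881698; exp(-rT) = 0.9962570225
Gamma = exp(-qT) * phi(d1) / (S * sigma * sqrt(T)) = 0.9912881698 * 0.3961922626 / (10.5200 * 0.4400 * 0.5000000000) = 0.169694


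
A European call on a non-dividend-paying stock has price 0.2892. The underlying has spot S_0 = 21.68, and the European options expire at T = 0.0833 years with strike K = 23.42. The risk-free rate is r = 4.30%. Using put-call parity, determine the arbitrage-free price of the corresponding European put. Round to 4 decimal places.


Answer: Put price = 1.9455

Derivation:
Put-call parity: C - P = S_0 * exp(-qT) - K * exp(-rT).
S_0 * exp(-qT) = 21.6800 * 1.00000000 = 21.68000000
K * exp(-rT) = 23.4200 * 0.99642451 = 23.33626196
P = C - S*exp(-qT) + K*exp(-rT)
P = 0.2892 - 21.68000000 + 23.33626196 = 1.9455


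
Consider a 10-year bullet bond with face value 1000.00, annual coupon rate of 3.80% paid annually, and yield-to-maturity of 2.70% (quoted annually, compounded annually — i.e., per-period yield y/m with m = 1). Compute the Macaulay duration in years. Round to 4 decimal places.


Coupon per period c = face * coupon_rate / m = 38.000000
Periods per year m = 1; per-period yield y/m = 0.027000
Number of cashflows N = 10
Cashflows (t years, CF_t, discount factor 1/(1+y/m)^(m*t), PV):
  t = 1.0000: CF_t = 38.000000, DF = 0.973710, PV = 37.000974
  t = 2.0000: CF_t = 38.000000, DF = 0.948111, PV = 36.028212
  t = 3.0000: CF_t = 38.000000, DF = 0.923185, PV = 35.081024
  t = 4.0000: CF_t = 38.000000, DF = 0.898914, PV = 34.158738
  t = 5.0000: CF_t = 38.000000, DF = 0.875282, PV = 33.260700
  t = 6.0000: CF_t = 38.000000, DF = 0.852270, PV = 32.386270
  t = 7.0000: CF_t = 38.000000, DF = 0.829864, PV = 31.534830
  t = 8.0000: CF_t = 38.000000, DF = 0.808047, PV = 30.705774
  t = 9.0000: CF_t = 38.000000, DF = 0.786803, PV = 29.898514
  t = 10.0000: CF_t = 1038.000000, DF = 0.766118, PV = 795.230297
Price P = sum_t PV_t = 1095.285333
Macaulay numerator sum_t t * PV_t:
  t * PV_t at t = 1.0000: 37.000974
  t * PV_t at t = 2.0000: 72.056424
  t * PV_t at t = 3.0000: 105.243073
  t * PV_t at t = 4.0000: 136.634954
  t * PV_t at t = 5.0000: 166.303498
  t * PV_t at t = 6.0000: 194.317621
  t * PV_t at t = 7.0000: 220.743809
  t * PV_t at t = 8.0000: 245.646191
  t * PV_t at t = 9.0000: 269.086626
  t * PV_t at t = 10.0000: 7952.302968
Macaulay duration D = (sum_t t * PV_t) / P = 9399.336138 / 1095.285333 = 8.581632

Answer: Macaulay duration = 8.5816 years


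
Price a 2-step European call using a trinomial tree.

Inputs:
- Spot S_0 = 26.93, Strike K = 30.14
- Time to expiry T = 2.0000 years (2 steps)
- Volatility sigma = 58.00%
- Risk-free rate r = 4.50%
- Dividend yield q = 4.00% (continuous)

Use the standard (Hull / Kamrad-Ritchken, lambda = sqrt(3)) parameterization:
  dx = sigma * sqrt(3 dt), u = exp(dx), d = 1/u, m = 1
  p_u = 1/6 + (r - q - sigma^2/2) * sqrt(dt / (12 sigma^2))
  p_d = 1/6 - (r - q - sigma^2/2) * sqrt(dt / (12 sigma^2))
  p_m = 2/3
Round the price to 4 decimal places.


dt = T/N = 1.000000; dx = sigma*sqrt(3*dt) = 1.004589
u = exp(dx) = 2.730786; d = 1/u = 0.366195
p_u = 0.085439, p_m = 0.666667, p_d = 0.247894
Discount per step: exp(-r*dt) = 0.955997
Stock lattice S(k, j) with j the centered position index:
  k=0: S(0,+0) = 26.9300
  k=1: S(1,-1) = 9.8616; S(1,+0) = 26.9300; S(1,+1) = 73.5401
  k=2: S(2,-2) = 3.6113; S(2,-1) = 9.8616; S(2,+0) = 26.9300; S(2,+1) = 73.5401; S(2,+2) = 200.8222
Terminal payoffs V(N, j) = max(S_T - K, 0):
  V(2,-2) = 0.000000; V(2,-1) = 0.000000; V(2,+0) = 0.000000; V(2,+1) = 43.400066; V(2,+2) = 170.682181
Backward induction: V(k, j) = exp(-r*dt) * [p_u * V(k+1, j+1) + p_m * V(k+1, j) + p_d * V(k+1, j-1)]
  V(1,-1) = exp(-r*dt) * [p_u*0.000000 + p_m*0.000000 + p_d*0.000000] = 0.000000
  V(1,+0) = exp(-r*dt) * [p_u*43.400066 + p_m*0.000000 + p_d*0.000000] = 3.544913
  V(1,+1) = exp(-r*dt) * [p_u*170.682181 + p_m*43.400066 + p_d*0.000000] = 41.601540
  V(0,+0) = exp(-r*dt) * [p_u*41.601540 + p_m*3.544913 + p_d*0.000000] = 5.657295

Answer: Price = V(0,0) = 5.6573


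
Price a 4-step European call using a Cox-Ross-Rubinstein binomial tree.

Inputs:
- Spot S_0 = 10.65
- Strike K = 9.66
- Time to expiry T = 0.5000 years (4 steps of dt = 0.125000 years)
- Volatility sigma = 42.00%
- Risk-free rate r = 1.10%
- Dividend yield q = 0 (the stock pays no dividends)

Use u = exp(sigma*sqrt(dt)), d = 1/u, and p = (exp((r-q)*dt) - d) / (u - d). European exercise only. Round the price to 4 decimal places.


Answer: Price = V(0,0) = 1.8354

Derivation:
dt = T/N = 0.125000
u = exp(sigma*sqrt(dt)) = 1.160084; d = 1/u = 0.862007
p = (exp((r-q)*dt) - d) / (u - d) = 0.467561
Discount per step: exp(-r*dt) = 0.998626
Stock lattice S(k, i) with i counting down-moves:
  k=0: S(0,0) = 10.6500
  k=1: S(1,0) = 12.3549; S(1,1) = 9.1804
  k=2: S(2,0) = 14.3327; S(2,1) = 10.6500; S(2,2) = 7.9135
  k=3: S(3,0) = 16.6272; S(3,1) = 12.3549; S(3,2) = 9.1804; S(3,3) = 6.8215
  k=4: S(4,0) = 19.2889; S(4,1) = 14.3327; S(4,2) = 10.6500; S(4,3) = 7.9135; S(4,4) = 5.8802
Terminal payoffs V(N, i) = max(S_T - K, 0):
  V(4,0) = 9.628896; V(4,1) = 4.672716; V(4,2) = 0.990000; V(4,3) = 0.000000; V(4,4) = 0.000000
Backward induction: V(k, i) = exp(-r*dt) * [p * V(k+1, i) + (1-p) * V(k+1, i+1)].
  V(3,0) = exp(-r*dt) * [p*9.628896 + (1-p)*4.672716] = 6.980428
  V(3,1) = exp(-r*dt) * [p*4.672716 + (1-p)*0.990000] = 2.708168
  V(3,2) = exp(-r*dt) * [p*0.990000 + (1-p)*0.000000] = 0.462249
  V(3,3) = exp(-r*dt) * [p*0.000000 + (1-p)*0.000000] = 0.000000
  V(2,0) = exp(-r*dt) * [p*6.980428 + (1-p)*2.708168] = 4.699244
  V(2,1) = exp(-r*dt) * [p*2.708168 + (1-p)*0.462249] = 1.510275
  V(2,2) = exp(-r*dt) * [p*0.462249 + (1-p)*0.000000] = 0.215833
  V(1,0) = exp(-r*dt) * [p*4.699244 + (1-p)*1.510275] = 2.997189
  V(1,1) = exp(-r*dt) * [p*1.510275 + (1-p)*0.215833] = 0.819936
  V(0,0) = exp(-r*dt) * [p*2.997189 + (1-p)*0.819936] = 1.835409


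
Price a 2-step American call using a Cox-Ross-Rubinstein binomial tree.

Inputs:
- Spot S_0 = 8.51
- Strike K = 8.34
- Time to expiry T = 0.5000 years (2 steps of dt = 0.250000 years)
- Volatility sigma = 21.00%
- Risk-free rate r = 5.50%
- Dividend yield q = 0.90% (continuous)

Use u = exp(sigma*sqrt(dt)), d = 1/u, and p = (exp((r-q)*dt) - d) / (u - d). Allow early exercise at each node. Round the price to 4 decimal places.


Answer: Price = V(0,0) = 0.6695

Derivation:
dt = T/N = 0.250000
u = exp(sigma*sqrt(dt)) = 1.110711; d = 1/u = 0.900325
p = (exp((r-q)*dt) - d) / (u - d) = 0.528751
Discount per step: exp(-r*dt) = 0.986344
Stock lattice S(k, i) with i counting down-moves:
  k=0: S(0,0) = 8.5100
  k=1: S(1,0) = 9.4521; S(1,1) = 7.6618
  k=2: S(2,0) = 10.4986; S(2,1) = 8.5100; S(2,2) = 6.8981
Terminal payoffs V(N, i) = max(S_T - K, 0):
  V(2,0) = 2.158600; V(2,1) = 0.170000; V(2,2) = 0.000000
Backward induction: V(k, i) = exp(-r*dt) * [p * V(k+1, i) + (1-p) * V(k+1, i+1)]; then take max(V_cont, immediate exercise) for American.
  V(1,0) = exp(-r*dt) * [p*2.158600 + (1-p)*0.170000] = 1.204794; exercise = 1.112147; V(1,0) = max -> 1.204794
  V(1,1) = exp(-r*dt) * [p*0.170000 + (1-p)*0.000000] = 0.088660; exercise = 0.000000; V(1,1) = max -> 0.088660
  V(0,0) = exp(-r*dt) * [p*1.204794 + (1-p)*0.088660] = 0.669547; exercise = 0.170000; V(0,0) = max -> 0.669547


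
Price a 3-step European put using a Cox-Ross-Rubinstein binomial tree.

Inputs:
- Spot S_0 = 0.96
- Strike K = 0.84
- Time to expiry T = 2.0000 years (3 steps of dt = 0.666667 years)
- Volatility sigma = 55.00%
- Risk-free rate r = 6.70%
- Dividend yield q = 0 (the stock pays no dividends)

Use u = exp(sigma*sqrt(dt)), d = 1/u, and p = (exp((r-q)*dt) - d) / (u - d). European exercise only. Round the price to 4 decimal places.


dt = T/N = 0.666667
u = exp(sigma*sqrt(dt)) = 1.566859; d = 1/u = 0.638219
p = (exp((r-q)*dt) - d) / (u - d) = 0.438771
Discount per step: exp(-r*dt) = 0.956316
Stock lattice S(k, i) with i counting down-moves:
  k=0: S(0,0) = 0.9600
  k=1: S(1,0) = 1.5042; S(1,1) = 0.6127
  k=2: S(2,0) = 2.3568; S(2,1) = 0.9600; S(2,2) = 0.3910
  k=3: S(3,0) = 3.6928; S(3,1) = 1.5042; S(3,2) = 0.6127; S(3,3) = 0.2496
Terminal payoffs V(N, i) = max(K - S_T, 0):
  V(3,0) = 0.000000; V(3,1) = 0.000000; V(3,2) = 0.227309; V(3,3) = 0.590436
Backward induction: V(k, i) = exp(-r*dt) * [p * V(k+1, i) + (1-p) * V(k+1, i+1)].
  V(2,0) = exp(-r*dt) * [p*0.000000 + (1-p)*0.000000] = 0.000000
  V(2,1) = exp(-r*dt) * [p*0.000000 + (1-p)*0.227309] = 0.122000
  V(2,2) = exp(-r*dt) * [p*0.227309 + (1-p)*0.590436] = 0.412275
  V(1,0) = exp(-r*dt) * [p*0.000000 + (1-p)*0.122000] = 0.065479
  V(1,1) = exp(-r*dt) * [p*0.122000 + (1-p)*0.412275] = 0.272465
  V(0,0) = exp(-r*dt) * [p*0.065479 + (1-p)*0.272465] = 0.173710

Answer: Price = V(0,0) = 0.1737


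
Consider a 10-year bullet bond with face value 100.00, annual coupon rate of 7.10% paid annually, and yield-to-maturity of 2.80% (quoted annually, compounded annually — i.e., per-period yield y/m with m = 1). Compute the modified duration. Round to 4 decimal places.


Coupon per period c = face * coupon_rate / m = 7.100000
Periods per year m = 1; per-period yield y/m = 0.028000
Number of cashflows N = 10
Cashflows (t years, CF_t, discount factor 1/(1+y/m)^(m*t), PV):
  t = 1.0000: CF_t = 7.100000, DF = 0.972763, PV = 6.906615
  t = 2.0000: CF_t = 7.100000, DF = 0.946267, PV = 6.718497
  t = 3.0000: CF_t = 7.100000, DF = 0.920493, PV = 6.535503
  t = 4.0000: CF_t = 7.100000, DF = 0.895422, PV = 6.357493
  t = 5.0000: CF_t = 7.100000, DF = 0.871033, PV = 6.184332
  t = 6.0000: CF_t = 7.100000, DF = 0.847308, PV = 6.015887
  t = 7.0000: CF_t = 7.100000, DF = 0.824230, PV = 5.852030
  t = 8.0000: CF_t = 7.100000, DF = 0.801780, PV = 5.692636
  t = 9.0000: CF_t = 7.100000, DF = 0.779941, PV = 5.537584
  t = 10.0000: CF_t = 107.100000, DF = 0.758698, PV = 81.256540
Price P = sum_t PV_t = 137.057116
First compute Macaulay numerator sum_t t * PV_t:
  t * PV_t at t = 1.0000: 6.906615
  t * PV_t at t = 2.0000: 13.436994
  t * PV_t at t = 3.0000: 19.606508
  t * PV_t at t = 4.0000: 25.429972
  t * PV_t at t = 5.0000: 30.921659
  t * PV_t at t = 6.0000: 36.095321
  t * PV_t at t = 7.0000: 40.964210
  t * PV_t at t = 8.0000: 45.541090
  t * PV_t at t = 9.0000: 49.838255
  t * PV_t at t = 10.0000: 812.565397
Macaulay duration D = 1081.306021 / 137.057116 = 7.889456
Modified duration = D / (1 + y/m) = 7.889456 / (1 + 0.028000) = 7.674568

Answer: Modified duration = 7.6746


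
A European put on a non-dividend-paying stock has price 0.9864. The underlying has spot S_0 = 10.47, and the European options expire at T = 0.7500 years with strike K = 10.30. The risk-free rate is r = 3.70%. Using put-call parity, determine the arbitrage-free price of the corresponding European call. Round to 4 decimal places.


Answer: Call price = 1.4383

Derivation:
Put-call parity: C - P = S_0 * exp(-qT) - K * exp(-rT).
S_0 * exp(-qT) = 10.4700 * 1.00000000 = 10.47000000
K * exp(-rT) = 10.3000 * 0.97263149 = 10.01810439
C = P + S*exp(-qT) - K*exp(-rT)
C = 0.9864 + 10.47000000 - 10.01810439 = 1.4383


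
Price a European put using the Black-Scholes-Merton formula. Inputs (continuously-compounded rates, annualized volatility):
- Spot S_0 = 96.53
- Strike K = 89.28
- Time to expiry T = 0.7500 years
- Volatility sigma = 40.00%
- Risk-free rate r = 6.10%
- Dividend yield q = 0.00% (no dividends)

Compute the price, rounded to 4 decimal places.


d1 = (ln(S/K) + (r - q + 0.5*sigma^2) * T) / (sigma * sqrt(T)) = 0.53066094
d2 = d1 - sigma * sqrt(T) = 0.18425078
exp(-rT) = 0.95528075; exp(-qT) = 1.00000000
P = K * exp(-rT) * N(-d2) - S_0 * exp(-qT) * N(-d1)
N(-d1) = 0.29782688; N(-d2) = 0.42690836
P = 89.2800 * 0.95528075 * 0.42690836 - 96.5300 * 1.00000000 * 0.29782688 = 7.6607

Answer: Price = 7.6607


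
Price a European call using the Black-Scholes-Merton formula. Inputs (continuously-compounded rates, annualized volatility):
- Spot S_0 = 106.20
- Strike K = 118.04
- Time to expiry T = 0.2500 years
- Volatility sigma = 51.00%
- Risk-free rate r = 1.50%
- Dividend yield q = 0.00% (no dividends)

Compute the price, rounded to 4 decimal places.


d1 = (ln(S/K) + (r - q + 0.5*sigma^2) * T) / (sigma * sqrt(T)) = -0.27230173
d2 = d1 - sigma * sqrt(T) = -0.52730173
exp(-rT) = 0.99625702; exp(-qT) = 1.00000000
C = S_0 * exp(-qT) * N(d1) - K * exp(-rT) * N(d2)
N(d1) = 0.39269501; N(d2) = 0.29899204
C = 106.2000 * 1.00000000 * 0.39269501 - 118.0400 * 0.99625702 * 0.29899204 = 6.5433

Answer: Price = 6.5433


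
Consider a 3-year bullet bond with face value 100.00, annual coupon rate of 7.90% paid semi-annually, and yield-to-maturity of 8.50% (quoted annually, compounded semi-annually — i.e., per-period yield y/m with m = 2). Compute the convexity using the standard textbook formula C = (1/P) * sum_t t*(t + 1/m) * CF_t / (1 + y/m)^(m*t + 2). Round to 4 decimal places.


Answer: Convexity = 8.4952

Derivation:
Coupon per period c = face * coupon_rate / m = 3.950000
Periods per year m = 2; per-period yield y/m = 0.042500
Number of cashflows N = 6
Cashflows (t years, CF_t, discount factor 1/(1+y/m)^(m*t), PV):
  t = 0.5000: CF_t = 3.950000, DF = 0.959233, PV = 3.788969
  t = 1.0000: CF_t = 3.950000, DF = 0.920127, PV = 3.634502
  t = 1.5000: CF_t = 3.950000, DF = 0.882616, PV = 3.486333
  t = 2.0000: CF_t = 3.950000, DF = 0.846634, PV = 3.344205
  t = 2.5000: CF_t = 3.950000, DF = 0.812119, PV = 3.207870
  t = 3.0000: CF_t = 103.950000, DF = 0.779011, PV = 80.978199
Price P = sum_t PV_t = 98.440078
Convexity numerator sum_t t*(t + 1/m) * CF_t / (1+y/m)^(m*t + 2):
  t = 0.5000: term = 1.743167
  t = 1.0000: term = 5.016307
  t = 1.5000: term = 9.623610
  t = 2.0000: term = 15.385468
  t = 2.5000: term = 22.137364
  t = 3.0000: term = 782.357560
Convexity = (1/P) * sum = 836.263477 / 98.440078 = 8.495153


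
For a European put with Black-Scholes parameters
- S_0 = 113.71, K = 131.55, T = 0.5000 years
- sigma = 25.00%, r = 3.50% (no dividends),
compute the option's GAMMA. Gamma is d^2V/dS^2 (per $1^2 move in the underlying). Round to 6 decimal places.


d1 = -0.6370220897; d2 = -0.8137987850
phi(d1) = 0.3256809348; exp(-qT) = 1.0000000000; exp(-rT) = 0.9826522357
Gamma = exp(-qT) * phi(d1) / (S * sigma * sqrt(T)) = 1.0000000000 * 0.3256809348 / (113.7100 * 0.2500 * 0.7071067812) = 0.016202

Answer: Gamma = 0.016202


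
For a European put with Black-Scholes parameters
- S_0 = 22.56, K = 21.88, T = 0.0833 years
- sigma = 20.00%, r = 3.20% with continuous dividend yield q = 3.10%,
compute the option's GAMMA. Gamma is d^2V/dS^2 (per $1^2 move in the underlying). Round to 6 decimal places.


d1 = 0.5605128064; d2 = 0.5027893277
phi(d1) = 0.3409478192; exp(-qT) = 0.9974210313; exp(-rT) = 0.9973379496
Gamma = exp(-qT) * phi(d1) / (S * sigma * sqrt(T)) = 0.9974210313 * 0.3409478192 / (22.5600 * 0.2000 * 0.2886173938) = 0.261141

Answer: Gamma = 0.261141


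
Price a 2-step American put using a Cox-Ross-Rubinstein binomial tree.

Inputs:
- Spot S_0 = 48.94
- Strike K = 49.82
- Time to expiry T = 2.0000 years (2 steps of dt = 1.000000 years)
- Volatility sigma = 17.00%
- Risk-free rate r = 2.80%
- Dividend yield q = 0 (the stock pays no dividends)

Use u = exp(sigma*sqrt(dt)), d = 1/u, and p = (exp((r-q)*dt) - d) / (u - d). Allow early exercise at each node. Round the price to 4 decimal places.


dt = T/N = 1.000000
u = exp(sigma*sqrt(dt)) = 1.185305; d = 1/u = 0.843665
p = (exp((r-q)*dt) - d) / (u - d) = 0.540718
Discount per step: exp(-r*dt) = 0.972388
Stock lattice S(k, i) with i counting down-moves:
  k=0: S(0,0) = 48.9400
  k=1: S(1,0) = 58.0088; S(1,1) = 41.2890
  k=2: S(2,0) = 68.7581; S(2,1) = 48.9400; S(2,2) = 34.8340
Terminal payoffs V(N, i) = max(K - S_T, 0):
  V(2,0) = 0.000000; V(2,1) = 0.880000; V(2,2) = 14.985960
Backward induction: V(k, i) = exp(-r*dt) * [p * V(k+1, i) + (1-p) * V(k+1, i+1)]; then take max(V_cont, immediate exercise) for American.
  V(1,0) = exp(-r*dt) * [p*0.000000 + (1-p)*0.880000] = 0.393009; exercise = 0.000000; V(1,0) = max -> 0.393009
  V(1,1) = exp(-r*dt) * [p*0.880000 + (1-p)*14.985960] = 7.155432; exercise = 8.531044; V(1,1) = max -> 8.531044
  V(0,0) = exp(-r*dt) * [p*0.393009 + (1-p)*8.531044] = 4.016608; exercise = 0.880000; V(0,0) = max -> 4.016608

Answer: Price = V(0,0) = 4.0166


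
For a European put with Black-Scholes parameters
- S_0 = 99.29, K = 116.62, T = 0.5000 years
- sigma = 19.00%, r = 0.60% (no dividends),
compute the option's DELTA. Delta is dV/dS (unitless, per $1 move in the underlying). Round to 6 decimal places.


d1 = -1.1079315608; d2 = -1.2422818492
phi(d1) = 0.2159529531; exp(-qT) = 1.0000000000; exp(-rT) = 0.9970044955
N(-d1) = 0.8660543130
Delta = -exp(-qT) * N(-d1) = -1.0000000000 * 0.8660543130 = -0.866054

Answer: Delta = -0.866054


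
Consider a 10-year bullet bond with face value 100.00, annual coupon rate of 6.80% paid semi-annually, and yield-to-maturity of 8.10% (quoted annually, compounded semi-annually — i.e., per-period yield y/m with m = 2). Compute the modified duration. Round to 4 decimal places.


Coupon per period c = face * coupon_rate / m = 3.400000
Periods per year m = 2; per-period yield y/m = 0.040500
Number of cashflows N = 20
Cashflows (t years, CF_t, discount factor 1/(1+y/m)^(m*t), PV):
  t = 0.5000: CF_t = 3.400000, DF = 0.961076, PV = 3.267660
  t = 1.0000: CF_t = 3.400000, DF = 0.923668, PV = 3.140471
  t = 1.5000: CF_t = 3.400000, DF = 0.887715, PV = 3.018232
  t = 2.0000: CF_t = 3.400000, DF = 0.853162, PV = 2.900752
  t = 2.5000: CF_t = 3.400000, DF = 0.819954, PV = 2.787844
  t = 3.0000: CF_t = 3.400000, DF = 0.788039, PV = 2.679331
  t = 3.5000: CF_t = 3.400000, DF = 0.757365, PV = 2.575042
  t = 4.0000: CF_t = 3.400000, DF = 0.727886, PV = 2.474812
  t = 4.5000: CF_t = 3.400000, DF = 0.699554, PV = 2.378484
  t = 5.0000: CF_t = 3.400000, DF = 0.672325, PV = 2.285904
  t = 5.5000: CF_t = 3.400000, DF = 0.646156, PV = 2.196929
  t = 6.0000: CF_t = 3.400000, DF = 0.621005, PV = 2.111416
  t = 6.5000: CF_t = 3.400000, DF = 0.596833, PV = 2.029233
  t = 7.0000: CF_t = 3.400000, DF = 0.573602, PV = 1.950248
  t = 7.5000: CF_t = 3.400000, DF = 0.551276, PV = 1.874337
  t = 8.0000: CF_t = 3.400000, DF = 0.529818, PV = 1.801381
  t = 8.5000: CF_t = 3.400000, DF = 0.509196, PV = 1.731265
  t = 9.0000: CF_t = 3.400000, DF = 0.489376, PV = 1.663878
  t = 9.5000: CF_t = 3.400000, DF = 0.470328, PV = 1.599114
  t = 10.0000: CF_t = 103.400000, DF = 0.452021, PV = 46.738939
Price P = sum_t PV_t = 91.205270
First compute Macaulay numerator sum_t t * PV_t:
  t * PV_t at t = 0.5000: 1.633830
  t * PV_t at t = 1.0000: 3.140471
  t * PV_t at t = 1.5000: 4.527348
  t * PV_t at t = 2.0000: 5.801504
  t * PV_t at t = 2.5000: 6.969610
  t * PV_t at t = 3.0000: 8.037994
  t * PV_t at t = 3.5000: 9.012647
  t * PV_t at t = 4.0000: 9.899249
  t * PV_t at t = 4.5000: 10.703176
  t * PV_t at t = 5.0000: 11.429522
  t * PV_t at t = 5.5000: 12.083109
  t * PV_t at t = 6.0000: 12.668499
  t * PV_t at t = 6.5000: 13.190012
  t * PV_t at t = 7.0000: 13.651733
  t * PV_t at t = 7.5000: 14.057527
  t * PV_t at t = 8.0000: 14.411048
  t * PV_t at t = 8.5000: 14.715750
  t * PV_t at t = 9.0000: 14.974899
  t * PV_t at t = 9.5000: 15.191579
  t * PV_t at t = 10.0000: 467.389388
Macaulay duration D = 663.488893 / 91.205270 = 7.274677
Modified duration = D / (1 + y/m) = 7.274677 / (1 + 0.040500) = 6.991521

Answer: Modified duration = 6.9915


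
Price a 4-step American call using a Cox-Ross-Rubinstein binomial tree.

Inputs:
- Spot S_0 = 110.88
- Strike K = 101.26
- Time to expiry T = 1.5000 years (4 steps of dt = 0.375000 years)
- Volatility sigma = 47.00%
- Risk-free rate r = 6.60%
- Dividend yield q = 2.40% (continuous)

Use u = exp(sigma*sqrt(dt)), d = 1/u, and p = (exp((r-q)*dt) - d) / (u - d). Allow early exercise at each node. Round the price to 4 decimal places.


Answer: Price = V(0,0) = 30.8615

Derivation:
dt = T/N = 0.375000
u = exp(sigma*sqrt(dt)) = 1.333511; d = 1/u = 0.749900
p = (exp((r-q)*dt) - d) / (u - d) = 0.455740
Discount per step: exp(-r*dt) = 0.975554
Stock lattice S(k, i) with i counting down-moves:
  k=0: S(0,0) = 110.8800
  k=1: S(1,0) = 147.8597; S(1,1) = 83.1489
  k=2: S(2,0) = 197.1724; S(2,1) = 110.8800; S(2,2) = 62.3534
  k=3: S(3,0) = 262.9315; S(3,1) = 147.8597; S(3,2) = 83.1489; S(3,3) = 46.7588
  k=4: S(4,0) = 350.6220; S(4,1) = 197.1724; S(4,2) = 110.8800; S(4,3) = 62.3534; S(4,4) = 35.0645
Terminal payoffs V(N, i) = max(S_T - K, 0):
  V(4,0) = 249.361998; V(4,1) = 95.912430; V(4,2) = 9.620000; V(4,3) = 0.000000; V(4,4) = 0.000000
Backward induction: V(k, i) = exp(-r*dt) * [p * V(k+1, i) + (1-p) * V(k+1, i+1)]; then take max(V_cont, immediate exercise) for American.
  V(3,0) = exp(-r*dt) * [p*249.361998 + (1-p)*95.912430] = 161.791192; exercise = 161.671534; V(3,0) = max -> 161.791192
  V(3,1) = exp(-r*dt) * [p*95.912430 + (1-p)*9.620000] = 47.750319; exercise = 46.599660; V(3,1) = max -> 47.750319
  V(3,2) = exp(-r*dt) * [p*9.620000 + (1-p)*0.000000] = 4.277038; exercise = 0.000000; V(3,2) = max -> 4.277038
  V(3,3) = exp(-r*dt) * [p*0.000000 + (1-p)*0.000000] = 0.000000; exercise = 0.000000; V(3,3) = max -> 0.000000
  V(2,0) = exp(-r*dt) * [p*161.791192 + (1-p)*47.750319] = 97.285413; exercise = 95.912430; V(2,0) = max -> 97.285413
  V(2,1) = exp(-r*dt) * [p*47.750319 + (1-p)*4.277038] = 23.500639; exercise = 9.620000; V(2,1) = max -> 23.500639
  V(2,2) = exp(-r*dt) * [p*4.277038 + (1-p)*0.000000] = 1.901565; exercise = 0.000000; V(2,2) = max -> 1.901565
  V(1,0) = exp(-r*dt) * [p*97.285413 + (1-p)*23.500639] = 55.730743; exercise = 46.599660; V(1,0) = max -> 55.730743
  V(1,1) = exp(-r*dt) * [p*23.500639 + (1-p)*1.901565] = 11.457997; exercise = 0.000000; V(1,1) = max -> 11.457997
  V(0,0) = exp(-r*dt) * [p*55.730743 + (1-p)*11.457997] = 30.861492; exercise = 9.620000; V(0,0) = max -> 30.861492


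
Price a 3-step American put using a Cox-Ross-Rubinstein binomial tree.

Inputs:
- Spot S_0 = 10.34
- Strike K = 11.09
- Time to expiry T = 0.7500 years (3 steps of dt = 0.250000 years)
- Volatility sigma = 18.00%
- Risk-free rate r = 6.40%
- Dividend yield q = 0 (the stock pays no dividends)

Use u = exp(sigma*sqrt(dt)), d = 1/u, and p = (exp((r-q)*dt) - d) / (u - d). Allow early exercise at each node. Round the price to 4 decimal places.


Answer: Price = V(0,0) = 0.8772

Derivation:
dt = T/N = 0.250000
u = exp(sigma*sqrt(dt)) = 1.094174; d = 1/u = 0.913931
p = (exp((r-q)*dt) - d) / (u - d) = 0.566998
Discount per step: exp(-r*dt) = 0.984127
Stock lattice S(k, i) with i counting down-moves:
  k=0: S(0,0) = 10.3400
  k=1: S(1,0) = 11.3138; S(1,1) = 9.4500
  k=2: S(2,0) = 12.3792; S(2,1) = 10.3400; S(2,2) = 8.6367
  k=3: S(3,0) = 13.5450; S(3,1) = 11.3138; S(3,2) = 9.4500; S(3,3) = 7.8933
Terminal payoffs V(N, i) = max(K - S_T, 0):
  V(3,0) = 0.000000; V(3,1) = 0.000000; V(3,2) = 1.639952; V(3,3) = 3.196656
Backward induction: V(k, i) = exp(-r*dt) * [p * V(k+1, i) + (1-p) * V(k+1, i+1)]; then take max(V_cont, immediate exercise) for American.
  V(2,0) = exp(-r*dt) * [p*0.000000 + (1-p)*0.000000] = 0.000000; exercise = 0.000000; V(2,0) = max -> 0.000000
  V(2,1) = exp(-r*dt) * [p*0.000000 + (1-p)*1.639952] = 0.698831; exercise = 0.750000; V(2,1) = max -> 0.750000
  V(2,2) = exp(-r*dt) * [p*1.639952 + (1-p)*3.196656] = 2.277278; exercise = 2.453306; V(2,2) = max -> 2.453306
  V(1,0) = exp(-r*dt) * [p*0.000000 + (1-p)*0.750000] = 0.319597; exercise = 0.000000; V(1,0) = max -> 0.319597
  V(1,1) = exp(-r*dt) * [p*0.750000 + (1-p)*2.453306] = 1.463924; exercise = 1.639952; V(1,1) = max -> 1.639952
  V(0,0) = exp(-r*dt) * [p*0.319597 + (1-p)*1.639952] = 0.877165; exercise = 0.750000; V(0,0) = max -> 0.877165


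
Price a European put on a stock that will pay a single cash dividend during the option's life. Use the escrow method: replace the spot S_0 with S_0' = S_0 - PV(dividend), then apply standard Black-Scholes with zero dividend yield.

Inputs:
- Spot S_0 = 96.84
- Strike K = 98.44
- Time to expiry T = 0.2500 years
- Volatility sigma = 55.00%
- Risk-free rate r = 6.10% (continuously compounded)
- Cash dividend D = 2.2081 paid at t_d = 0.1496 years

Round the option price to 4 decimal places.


PV(D) = D * exp(-r * t_d) = 2.2081 * 0.99091591 = 2.18804143
S_0' = S_0 - PV(D) = 96.8400 - 2.18804143 = 94.65195857
d1 = (ln(S_0'/K) + (r + sigma^2/2)*T) / (sigma*sqrt(T)) = 0.05026125
d2 = d1 - sigma*sqrt(T) = -0.22473875
exp(-rT) = 0.98486569
N(-d1) = 0.47995710; N(-d2) = 0.58890874
P = K * exp(-rT) * N(-d2) - S_0' * N(-d1) = 98.4400 * 0.98486569 * 0.58890874 - 94.65195857 * 0.47995710 = 11.6659

Answer: Price = 11.6659


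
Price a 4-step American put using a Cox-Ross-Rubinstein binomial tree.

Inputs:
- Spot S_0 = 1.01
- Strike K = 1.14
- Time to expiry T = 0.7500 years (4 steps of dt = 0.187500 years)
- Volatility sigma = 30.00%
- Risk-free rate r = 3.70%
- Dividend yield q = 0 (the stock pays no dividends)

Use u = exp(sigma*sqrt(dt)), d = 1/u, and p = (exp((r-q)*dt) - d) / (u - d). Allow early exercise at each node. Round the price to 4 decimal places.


Answer: Price = V(0,0) = 0.1774

Derivation:
dt = T/N = 0.187500
u = exp(sigma*sqrt(dt)) = 1.138719; d = 1/u = 0.878180
p = (exp((r-q)*dt) - d) / (u - d) = 0.494290
Discount per step: exp(-r*dt) = 0.993087
Stock lattice S(k, i) with i counting down-moves:
  k=0: S(0,0) = 1.0100
  k=1: S(1,0) = 1.1501; S(1,1) = 0.8870
  k=2: S(2,0) = 1.3096; S(2,1) = 1.0100; S(2,2) = 0.7789
  k=3: S(3,0) = 1.4913; S(3,1) = 1.1501; S(3,2) = 0.8870; S(3,3) = 0.6840
  k=4: S(4,0) = 1.6982; S(4,1) = 1.3096; S(4,2) = 1.0100; S(4,3) = 0.7789; S(4,4) = 0.6007
Terminal payoffs V(N, i) = max(K - S_T, 0):
  V(4,0) = 0.000000; V(4,1) = 0.000000; V(4,2) = 0.130000; V(4,3) = 0.361088; V(4,4) = 0.539303
Backward induction: V(k, i) = exp(-r*dt) * [p * V(k+1, i) + (1-p) * V(k+1, i+1)]; then take max(V_cont, immediate exercise) for American.
  V(3,0) = exp(-r*dt) * [p*0.000000 + (1-p)*0.000000] = 0.000000; exercise = 0.000000; V(3,0) = max -> 0.000000
  V(3,1) = exp(-r*dt) * [p*0.000000 + (1-p)*0.130000] = 0.065288; exercise = 0.000000; V(3,1) = max -> 0.065288
  V(3,2) = exp(-r*dt) * [p*0.130000 + (1-p)*0.361088] = 0.245157; exercise = 0.253038; V(3,2) = max -> 0.253038
  V(3,3) = exp(-r*dt) * [p*0.361088 + (1-p)*0.539303] = 0.448094; exercise = 0.455975; V(3,3) = max -> 0.455975
  V(2,0) = exp(-r*dt) * [p*0.000000 + (1-p)*0.065288] = 0.032788; exercise = 0.000000; V(2,0) = max -> 0.032788
  V(2,1) = exp(-r*dt) * [p*0.065288 + (1-p)*0.253038] = 0.159127; exercise = 0.130000; V(2,1) = max -> 0.159127
  V(2,2) = exp(-r*dt) * [p*0.253038 + (1-p)*0.455975] = 0.353207; exercise = 0.361088; V(2,2) = max -> 0.361088
  V(1,0) = exp(-r*dt) * [p*0.032788 + (1-p)*0.159127] = 0.096011; exercise = 0.000000; V(1,0) = max -> 0.096011
  V(1,1) = exp(-r*dt) * [p*0.159127 + (1-p)*0.361088] = 0.259455; exercise = 0.253038; V(1,1) = max -> 0.259455
  V(0,0) = exp(-r*dt) * [p*0.096011 + (1-p)*0.259455] = 0.177431; exercise = 0.130000; V(0,0) = max -> 0.177431


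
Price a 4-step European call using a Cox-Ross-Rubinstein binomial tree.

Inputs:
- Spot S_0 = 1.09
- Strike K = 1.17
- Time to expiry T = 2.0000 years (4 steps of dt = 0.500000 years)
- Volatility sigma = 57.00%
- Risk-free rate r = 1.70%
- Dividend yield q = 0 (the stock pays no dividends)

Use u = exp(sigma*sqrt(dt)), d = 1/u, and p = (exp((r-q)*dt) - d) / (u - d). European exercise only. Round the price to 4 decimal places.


Answer: Price = V(0,0) = 0.3191

Derivation:
dt = T/N = 0.500000
u = exp(sigma*sqrt(dt)) = 1.496383; d = 1/u = 0.668278
p = (exp((r-q)*dt) - d) / (u - d) = 0.410888
Discount per step: exp(-r*dt) = 0.991536
Stock lattice S(k, i) with i counting down-moves:
  k=0: S(0,0) = 1.0900
  k=1: S(1,0) = 1.6311; S(1,1) = 0.7284
  k=2: S(2,0) = 2.4407; S(2,1) = 1.0900; S(2,2) = 0.4868
  k=3: S(3,0) = 3.6522; S(3,1) = 1.6311; S(3,2) = 0.7284; S(3,3) = 0.3253
  k=4: S(4,0) = 5.4651; S(4,1) = 2.4407; S(4,2) = 1.0900; S(4,3) = 0.4868; S(4,4) = 0.2174
Terminal payoffs V(N, i) = max(S_T - K, 0):
  V(4,0) = 4.295093; V(4,1) = 1.270687; V(4,2) = 0.000000; V(4,3) = 0.000000; V(4,4) = 0.000000
Backward induction: V(k, i) = exp(-r*dt) * [p * V(k+1, i) + (1-p) * V(k+1, i+1)].
  V(3,0) = exp(-r*dt) * [p*4.295093 + (1-p)*1.270687] = 2.492105
  V(3,1) = exp(-r*dt) * [p*1.270687 + (1-p)*0.000000] = 0.517690
  V(3,2) = exp(-r*dt) * [p*0.000000 + (1-p)*0.000000] = 0.000000
  V(3,3) = exp(-r*dt) * [p*0.000000 + (1-p)*0.000000] = 0.000000
  V(2,0) = exp(-r*dt) * [p*2.492105 + (1-p)*0.517690] = 1.317705
  V(2,1) = exp(-r*dt) * [p*0.517690 + (1-p)*0.000000] = 0.210912
  V(2,2) = exp(-r*dt) * [p*0.000000 + (1-p)*0.000000] = 0.000000
  V(1,0) = exp(-r*dt) * [p*1.317705 + (1-p)*0.210912] = 0.660045
  V(1,1) = exp(-r*dt) * [p*0.210912 + (1-p)*0.000000] = 0.085928
  V(0,0) = exp(-r*dt) * [p*0.660045 + (1-p)*0.085928] = 0.319102


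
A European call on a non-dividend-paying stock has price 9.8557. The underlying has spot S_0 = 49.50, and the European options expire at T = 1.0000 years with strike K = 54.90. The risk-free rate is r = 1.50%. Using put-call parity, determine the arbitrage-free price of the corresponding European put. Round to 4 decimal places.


Answer: Put price = 14.4383

Derivation:
Put-call parity: C - P = S_0 * exp(-qT) - K * exp(-rT).
S_0 * exp(-qT) = 49.5000 * 1.00000000 = 49.50000000
K * exp(-rT) = 54.9000 * 0.98511194 = 54.08264548
P = C - S*exp(-qT) + K*exp(-rT)
P = 9.8557 - 49.50000000 + 54.08264548 = 14.4383


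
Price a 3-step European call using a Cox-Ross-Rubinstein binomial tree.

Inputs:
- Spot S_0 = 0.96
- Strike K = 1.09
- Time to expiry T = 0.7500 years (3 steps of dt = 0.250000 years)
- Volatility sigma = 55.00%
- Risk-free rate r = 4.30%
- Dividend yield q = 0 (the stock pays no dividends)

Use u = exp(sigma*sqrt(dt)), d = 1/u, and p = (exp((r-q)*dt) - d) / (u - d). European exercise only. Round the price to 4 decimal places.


Answer: Price = V(0,0) = 0.1542

Derivation:
dt = T/N = 0.250000
u = exp(sigma*sqrt(dt)) = 1.316531; d = 1/u = 0.759572
p = (exp((r-q)*dt) - d) / (u - d) = 0.451085
Discount per step: exp(-r*dt) = 0.989308
Stock lattice S(k, i) with i counting down-moves:
  k=0: S(0,0) = 0.9600
  k=1: S(1,0) = 1.2639; S(1,1) = 0.7292
  k=2: S(2,0) = 1.6639; S(2,1) = 0.9600; S(2,2) = 0.5539
  k=3: S(3,0) = 2.1906; S(3,1) = 1.2639; S(3,2) = 0.7292; S(3,3) = 0.4207
Terminal payoffs V(N, i) = max(S_T - K, 0):
  V(3,0) = 1.100606; V(3,1) = 0.173869; V(3,2) = 0.000000; V(3,3) = 0.000000
Backward induction: V(k, i) = exp(-r*dt) * [p * V(k+1, i) + (1-p) * V(k+1, i+1)].
  V(2,0) = exp(-r*dt) * [p*1.100606 + (1-p)*0.173869] = 0.585578
  V(2,1) = exp(-r*dt) * [p*0.173869 + (1-p)*0.000000] = 0.077591
  V(2,2) = exp(-r*dt) * [p*0.000000 + (1-p)*0.000000] = 0.000000
  V(1,0) = exp(-r*dt) * [p*0.585578 + (1-p)*0.077591] = 0.303457
  V(1,1) = exp(-r*dt) * [p*0.077591 + (1-p)*0.000000] = 0.034626
  V(0,0) = exp(-r*dt) * [p*0.303457 + (1-p)*0.034626] = 0.154225


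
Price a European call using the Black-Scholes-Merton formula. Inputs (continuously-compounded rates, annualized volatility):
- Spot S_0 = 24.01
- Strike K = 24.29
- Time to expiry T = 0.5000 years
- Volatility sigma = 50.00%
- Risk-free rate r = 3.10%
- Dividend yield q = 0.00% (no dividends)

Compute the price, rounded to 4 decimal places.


d1 = (ln(S/K) + (r - q + 0.5*sigma^2) * T) / (sigma * sqrt(T)) = 0.18782359
d2 = d1 - sigma * sqrt(T) = -0.16572980
exp(-rT) = 0.98461951; exp(-qT) = 1.00000000
C = S_0 * exp(-qT) * N(d1) - K * exp(-rT) * N(d2)
N(d1) = 0.57449253; N(d2) = 0.43418480
C = 24.0100 * 1.00000000 * 0.57449253 - 24.2900 * 0.98461951 * 0.43418480 = 3.4094

Answer: Price = 3.4094


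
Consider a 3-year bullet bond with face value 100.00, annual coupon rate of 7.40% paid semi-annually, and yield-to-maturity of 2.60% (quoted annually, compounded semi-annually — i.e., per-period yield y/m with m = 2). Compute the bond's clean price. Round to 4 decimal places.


Coupon per period c = face * coupon_rate / m = 3.700000
Periods per year m = 2; per-period yield y/m = 0.013000
Number of cashflows N = 6
Cashflows (t years, CF_t, discount factor 1/(1+y/m)^(m*t), PV):
  t = 0.5000: CF_t = 3.700000, DF = 0.987167, PV = 3.652517
  t = 1.0000: CF_t = 3.700000, DF = 0.974498, PV = 3.605644
  t = 1.5000: CF_t = 3.700000, DF = 0.961992, PV = 3.559372
  t = 2.0000: CF_t = 3.700000, DF = 0.949647, PV = 3.513694
  t = 2.5000: CF_t = 3.700000, DF = 0.937460, PV = 3.468602
  t = 3.0000: CF_t = 103.700000, DF = 0.925429, PV = 95.967037
Price P = sum_t PV_t = 113.766866

Answer: Price = 113.7669


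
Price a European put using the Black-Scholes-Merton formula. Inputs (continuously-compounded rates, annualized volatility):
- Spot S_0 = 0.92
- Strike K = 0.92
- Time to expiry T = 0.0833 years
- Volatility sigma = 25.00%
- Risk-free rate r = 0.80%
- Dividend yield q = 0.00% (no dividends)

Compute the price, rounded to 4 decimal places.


d1 = (ln(S/K) + (r - q + 0.5*sigma^2) * T) / (sigma * sqrt(T)) = 0.04531293
d2 = d1 - sigma * sqrt(T) = -0.02684142
exp(-rT) = 0.99933382; exp(-qT) = 1.00000000
P = K * exp(-rT) * N(-d2) - S_0 * exp(-qT) * N(-d1)
N(-d1) = 0.48192894; N(-d2) = 0.51070689
P = 0.9200 * 0.99933382 * 0.51070689 - 0.9200 * 1.00000000 * 0.48192894 = 0.0262

Answer: Price = 0.0262


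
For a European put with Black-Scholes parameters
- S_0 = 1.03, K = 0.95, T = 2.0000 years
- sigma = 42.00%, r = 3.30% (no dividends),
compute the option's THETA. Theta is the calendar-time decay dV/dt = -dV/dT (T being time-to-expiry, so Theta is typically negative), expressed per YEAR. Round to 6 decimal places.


d1 = 0.5442232132; d2 = -0.0497464830
phi(d1) = 0.3440294599; exp(-qT) = 1.0000000000; exp(-rT) = 0.9361308643
Theta = -S*exp(-qT)*phi(d1)*sigma/(2*sqrt(T)) + r*K*exp(-rT)*N(-d2) - q*S*exp(-qT)*N(-d1)
N(-d1) = 0.2931439398; N(-d2) = 0.5198377929; sqrt(T) = 1.4142135624
Term 1 = -1.0300 * 1.0000000000 * 0.3440294599 * 0.4200 / (2 * 1.4142135624) = -0.0526183415
Term 2 = 0.0330 * 0.9500 * 0.9361308643 * 0.5198377929 = 0.0152560449
Term 3 = 0 (no dividend yield, q = 0)
Theta = -0.0526183415 + (0.0152560449) + (0.0000000000) = -0.037362

Answer: Theta = -0.037362


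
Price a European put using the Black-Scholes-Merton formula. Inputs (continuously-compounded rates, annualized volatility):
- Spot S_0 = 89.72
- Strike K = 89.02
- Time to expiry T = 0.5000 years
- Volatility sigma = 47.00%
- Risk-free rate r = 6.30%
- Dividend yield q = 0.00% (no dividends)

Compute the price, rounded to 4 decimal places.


Answer: Price = 9.9629

Derivation:
d1 = (ln(S/K) + (r - q + 0.5*sigma^2) * T) / (sigma * sqrt(T)) = 0.28452065
d2 = d1 - sigma * sqrt(T) = -0.04781954
exp(-rT) = 0.96899096; exp(-qT) = 1.00000000
P = K * exp(-rT) * N(-d2) - S_0 * exp(-qT) * N(-d1)
N(-d1) = 0.38800571; N(-d2) = 0.51906997
P = 89.0200 * 0.96899096 * 0.51906997 - 89.7200 * 1.00000000 * 0.38800571 = 9.9629


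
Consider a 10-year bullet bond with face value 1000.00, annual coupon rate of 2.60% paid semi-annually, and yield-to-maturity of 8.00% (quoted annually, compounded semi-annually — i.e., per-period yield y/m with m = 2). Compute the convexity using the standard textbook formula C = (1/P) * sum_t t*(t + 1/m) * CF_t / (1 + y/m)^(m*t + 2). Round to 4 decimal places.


Answer: Convexity = 78.1308

Derivation:
Coupon per period c = face * coupon_rate / m = 13.000000
Periods per year m = 2; per-period yield y/m = 0.040000
Number of cashflows N = 20
Cashflows (t years, CF_t, discount factor 1/(1+y/m)^(m*t), PV):
  t = 0.5000: CF_t = 13.000000, DF = 0.961538, PV = 12.500000
  t = 1.0000: CF_t = 13.000000, DF = 0.924556, PV = 12.019231
  t = 1.5000: CF_t = 13.000000, DF = 0.888996, PV = 11.556953
  t = 2.0000: CF_t = 13.000000, DF = 0.854804, PV = 11.112454
  t = 2.5000: CF_t = 13.000000, DF = 0.821927, PV = 10.685052
  t = 3.0000: CF_t = 13.000000, DF = 0.790315, PV = 10.274089
  t = 3.5000: CF_t = 13.000000, DF = 0.759918, PV = 9.878932
  t = 4.0000: CF_t = 13.000000, DF = 0.730690, PV = 9.498973
  t = 4.5000: CF_t = 13.000000, DF = 0.702587, PV = 9.133628
  t = 5.0000: CF_t = 13.000000, DF = 0.675564, PV = 8.782334
  t = 5.5000: CF_t = 13.000000, DF = 0.649581, PV = 8.444552
  t = 6.0000: CF_t = 13.000000, DF = 0.624597, PV = 8.119762
  t = 6.5000: CF_t = 13.000000, DF = 0.600574, PV = 7.807463
  t = 7.0000: CF_t = 13.000000, DF = 0.577475, PV = 7.507176
  t = 7.5000: CF_t = 13.000000, DF = 0.555265, PV = 7.218439
  t = 8.0000: CF_t = 13.000000, DF = 0.533908, PV = 6.940806
  t = 8.5000: CF_t = 13.000000, DF = 0.513373, PV = 6.673852
  t = 9.0000: CF_t = 13.000000, DF = 0.493628, PV = 6.417166
  t = 9.5000: CF_t = 13.000000, DF = 0.474642, PV = 6.170352
  t = 10.0000: CF_t = 1013.000000, DF = 0.456387, PV = 462.319977
Price P = sum_t PV_t = 633.061189
Convexity numerator sum_t t*(t + 1/m) * CF_t / (1+y/m)^(m*t + 2):
  t = 0.5000: term = 5.778476
  t = 1.0000: term = 16.668682
  t = 1.5000: term = 32.055157
  t = 2.0000: term = 51.370444
  t = 2.5000: term = 74.091987
  t = 3.0000: term = 99.739213
  t = 3.5000: term = 127.870786
  t = 4.0000: term = 158.082016
  t = 4.5000: term = 190.002422
  t = 5.0000: term = 223.293445
  t = 5.5000: term = 257.646283
  t = 6.0000: term = 292.779867
  t = 6.5000: term = 328.438953
  t = 7.0000: term = 364.392330
  t = 7.5000: term = 400.431132
  t = 8.0000: term = 436.367259
  t = 8.5000: term = 472.031891
  t = 9.0000: term = 507.274091
  t = 9.5000: term = 541.959499
  t = 10.0000: term = 44881.284701
Convexity = (1/P) * sum = 49461.558633 / 633.061189 = 78.130771
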